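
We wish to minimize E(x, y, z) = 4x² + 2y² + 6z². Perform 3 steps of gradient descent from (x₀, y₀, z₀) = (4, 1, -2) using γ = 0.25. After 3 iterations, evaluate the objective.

∇E = (8x, 4y, 12z)
(x₁, y₁, z₁) = (4, 1, -2) − 0.25·(32, 4, -24) = (-4, 0, 4)
(x₂, y₂, z₂) = (-4, 0, 4) − 0.25·(-32, 0, 48) = (4, 0, -8)
(x₃, y₃, z₃) = (4, 0, -8) − 0.25·(32, 0, -96) = (-4, 0, 16)
E(-4, 0, 16) = 1600

1600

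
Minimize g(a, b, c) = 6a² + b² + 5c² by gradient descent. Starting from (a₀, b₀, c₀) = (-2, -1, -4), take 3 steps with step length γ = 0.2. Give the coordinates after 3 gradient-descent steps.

∇g = (12a, 2b, 10c)
Step 1: at (-2, -1, -4), ∇g = (-24, -2, -40) → (-2, -1, -4) − 0.2·(-24, -2, -40) = (2.8, -0.6, 4)
Step 2: at (2.8, -0.6, 4), ∇g = (33.6, -1.2, 40) → (2.8, -0.6, 4) − 0.2·(33.6, -1.2, 40) = (-3.92, -0.36, -4)
Step 3: at (-3.92, -0.36, -4), ∇g = (-47.04, -0.72, -40) → (-3.92, -0.36, -4) − 0.2·(-47.04, -0.72, -40) = (5.488, -0.216, 4)

(5.488, -0.216, 4)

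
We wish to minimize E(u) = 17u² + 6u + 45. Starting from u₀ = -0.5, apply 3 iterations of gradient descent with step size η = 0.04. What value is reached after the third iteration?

E′(u) = 34u + 6
u₁ = -0.5 − 0.04·(-11) = -0.06
u₂ = -0.06 − 0.04·3.96 = -0.2184
u₃ = -0.2184 − 0.04·(-1.4256) = -0.161376

-0.161376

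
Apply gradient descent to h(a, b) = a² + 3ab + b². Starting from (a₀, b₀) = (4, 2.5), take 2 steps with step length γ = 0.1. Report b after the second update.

∇h = (2a + 3b, 3a + 2b)
Step 1: at (4, 2.5), ∇h = (15.5, 17) → (4, 2.5) − 0.1·(15.5, 17) = (2.45, 0.8)
Step 2: at (2.45, 0.8), ∇h = (7.3, 8.95) → (2.45, 0.8) − 0.1·(7.3, 8.95) = (1.72, -0.095)
b = -0.095

-0.095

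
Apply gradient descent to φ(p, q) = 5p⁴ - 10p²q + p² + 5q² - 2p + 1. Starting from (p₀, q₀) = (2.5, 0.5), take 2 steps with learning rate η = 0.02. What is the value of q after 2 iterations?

3.51122

∇φ = (20p³ - 20pq + 2p - 2, -10p² + 10q)
(p₁, q₁) = (2.5, 0.5) − 0.02·(290.5, -57.5) = (-3.31, 1.65)
(p₂, q₂) = (-3.31, 1.65) − 0.02·(-624.68382, -93.061) = (9.1836764, 3.51122)
q = 3.51122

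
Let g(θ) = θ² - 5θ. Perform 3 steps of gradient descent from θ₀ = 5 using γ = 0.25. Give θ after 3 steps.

2.8125

g′(θ) = 2θ - 5
Step 1: g′(5) = 5; θ₁ = 5 − 0.25·5 = 3.75
Step 2: g′(3.75) = 2.5; θ₂ = 3.75 − 0.25·2.5 = 3.125
Step 3: g′(3.125) = 1.25; θ₃ = 3.125 − 0.25·1.25 = 2.8125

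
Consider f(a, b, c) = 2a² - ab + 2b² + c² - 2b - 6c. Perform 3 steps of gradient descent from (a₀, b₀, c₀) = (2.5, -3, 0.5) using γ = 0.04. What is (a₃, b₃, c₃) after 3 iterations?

∇f = (4a - b, -a + 4b - 2, 2c - 6)
(a₁, b₁, c₁) = (2.5, -3, 0.5) − 0.04·(13, -16.5, -5) = (1.98, -2.34, 0.7)
(a₂, b₂, c₂) = (1.98, -2.34, 0.7) − 0.04·(10.26, -13.34, -4.6) = (1.5696, -1.8064, 0.884)
(a₃, b₃, c₃) = (1.5696, -1.8064, 0.884) − 0.04·(8.0848, -10.7952, -4.232) = (1.246208, -1.374592, 1.05328)

(1.246208, -1.374592, 1.05328)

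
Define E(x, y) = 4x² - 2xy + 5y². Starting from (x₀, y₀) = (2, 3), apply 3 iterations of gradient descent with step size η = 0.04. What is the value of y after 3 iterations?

∇E = (8x - 2y, -2x + 10y)
Step 1: at (2, 3), ∇E = (10, 26) → (2, 3) − 0.04·(10, 26) = (1.6, 1.96)
Step 2: at (1.6, 1.96), ∇E = (8.88, 16.4) → (1.6, 1.96) − 0.04·(8.88, 16.4) = (1.2448, 1.304)
Step 3: at (1.2448, 1.304), ∇E = (7.3504, 10.5504) → (1.2448, 1.304) − 0.04·(7.3504, 10.5504) = (0.950784, 0.881984)
y = 0.881984

0.881984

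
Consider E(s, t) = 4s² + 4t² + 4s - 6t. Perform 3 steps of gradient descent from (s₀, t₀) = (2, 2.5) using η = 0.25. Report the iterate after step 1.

(-3, -1)

∇E = (8s + 4, 8t - 6)
(s₁, t₁) = (2, 2.5) − 0.25·(20, 14) = (-3, -1)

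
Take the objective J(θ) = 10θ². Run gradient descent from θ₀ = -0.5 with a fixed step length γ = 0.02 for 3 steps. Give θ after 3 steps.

-0.108

J′(θ) = 20θ
θ₁ = -0.5 − 0.02·(-10) = -0.3
θ₂ = -0.3 − 0.02·(-6) = -0.18
θ₃ = -0.18 − 0.02·(-3.6) = -0.108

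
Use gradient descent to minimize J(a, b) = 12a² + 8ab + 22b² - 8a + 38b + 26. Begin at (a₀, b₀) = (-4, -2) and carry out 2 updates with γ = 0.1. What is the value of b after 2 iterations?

-31.28

∇J = (24a + 8b - 8, 8a + 44b + 38)
(a₁, b₁) = (-4, -2) − 0.1·(-120, -82) = (8, 6.2)
(a₂, b₂) = (8, 6.2) − 0.1·(233.6, 374.8) = (-15.36, -31.28)
b = -31.28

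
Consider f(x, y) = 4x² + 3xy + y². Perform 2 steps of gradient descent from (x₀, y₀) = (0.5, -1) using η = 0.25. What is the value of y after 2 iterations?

∇f = (8x + 3y, 3x + 2y)
(x₁, y₁) = (0.5, -1) − 0.25·(1, -0.5) = (0.25, -0.875)
(x₂, y₂) = (0.25, -0.875) − 0.25·(-0.625, -1) = (0.40625, -0.625)
y = -0.625

-0.625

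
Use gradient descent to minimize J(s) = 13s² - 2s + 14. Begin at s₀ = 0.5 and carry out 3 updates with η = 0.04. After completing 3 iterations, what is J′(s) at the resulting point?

-0.000704

J′(s) = 26s - 2
Step 1: J′(0.5) = 11; s₁ = 0.5 − 0.04·11 = 0.06
Step 2: J′(0.06) = -0.44; s₂ = 0.06 − 0.04·(-0.44) = 0.0776
Step 3: J′(0.0776) = 0.0176; s₃ = 0.0776 − 0.04·0.0176 = 0.076896
J′(s) at (0.076896) = -0.000704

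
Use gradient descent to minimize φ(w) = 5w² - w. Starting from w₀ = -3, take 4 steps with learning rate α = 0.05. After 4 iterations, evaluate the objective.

0.1376953125

φ′(w) = 10w - 1
w₁ = -3 − 0.05·(-31) = -1.45
w₂ = -1.45 − 0.05·(-15.5) = -0.675
w₃ = -0.675 − 0.05·(-7.75) = -0.2875
w₄ = -0.2875 − 0.05·(-3.875) = -0.09375
φ(-0.09375) = 0.1376953125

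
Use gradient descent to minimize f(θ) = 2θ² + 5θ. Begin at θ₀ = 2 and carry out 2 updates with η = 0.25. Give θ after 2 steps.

-1.25

f′(θ) = 4θ + 5
Step 1: f′(2) = 13; θ₁ = 2 − 0.25·13 = -1.25
Step 2: f′(-1.25) = 0; θ₂ = -1.25 − 0.25·0 = -1.25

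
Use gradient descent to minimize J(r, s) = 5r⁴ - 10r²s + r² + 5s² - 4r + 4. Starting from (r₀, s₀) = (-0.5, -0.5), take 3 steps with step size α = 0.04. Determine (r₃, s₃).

∇J = (20r³ - 20rs + 2r - 4, -10r² + 10s)
(r₁, s₁) = (-0.5, -0.5) − 0.04·(-12.5, -7.5) = (0, -0.2)
(r₂, s₂) = (0, -0.2) − 0.04·(-4, -2) = (0.16, -0.12)
(r₃, s₃) = (0.16, -0.12) − 0.04·(-3.21408, -1.456) = (0.2885632, -0.06176)

(0.2885632, -0.06176)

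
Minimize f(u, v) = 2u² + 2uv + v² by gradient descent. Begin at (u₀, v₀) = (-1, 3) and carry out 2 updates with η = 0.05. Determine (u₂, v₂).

(-1.16, 2.63)

∇f = (4u + 2v, 2u + 2v)
(u₁, v₁) = (-1, 3) − 0.05·(2, 4) = (-1.1, 2.8)
(u₂, v₂) = (-1.1, 2.8) − 0.05·(1.2, 3.4) = (-1.16, 2.63)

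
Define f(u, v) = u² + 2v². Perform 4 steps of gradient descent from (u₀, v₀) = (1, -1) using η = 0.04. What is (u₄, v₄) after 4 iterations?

(0.71639296, -0.49787136)

∇f = (2u, 4v)
(u₁, v₁) = (1, -1) − 0.04·(2, -4) = (0.92, -0.84)
(u₂, v₂) = (0.92, -0.84) − 0.04·(1.84, -3.36) = (0.8464, -0.7056)
(u₃, v₃) = (0.8464, -0.7056) − 0.04·(1.6928, -2.8224) = (0.778688, -0.592704)
(u₄, v₄) = (0.778688, -0.592704) − 0.04·(1.557376, -2.370816) = (0.71639296, -0.49787136)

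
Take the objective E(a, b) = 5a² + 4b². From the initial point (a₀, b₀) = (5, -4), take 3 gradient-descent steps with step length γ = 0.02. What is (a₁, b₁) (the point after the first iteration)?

∇E = (10a, 8b)
Step 1: at (5, -4), ∇E = (50, -32) → (5, -4) − 0.02·(50, -32) = (4, -3.36)

(4, -3.36)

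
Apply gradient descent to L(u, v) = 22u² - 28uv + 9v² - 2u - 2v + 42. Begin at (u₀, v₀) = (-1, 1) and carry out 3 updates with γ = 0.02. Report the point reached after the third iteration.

(0.275712, 0.379072)

∇L = (44u - 28v - 2, -28u + 18v - 2)
Step 1: at (-1, 1), ∇L = (-74, 44) → (-1, 1) − 0.02·(-74, 44) = (0.48, 0.12)
Step 2: at (0.48, 0.12), ∇L = (15.76, -13.28) → (0.48, 0.12) − 0.02·(15.76, -13.28) = (0.1648, 0.3856)
Step 3: at (0.1648, 0.3856), ∇L = (-5.5456, 0.3264) → (0.1648, 0.3856) − 0.02·(-5.5456, 0.3264) = (0.275712, 0.379072)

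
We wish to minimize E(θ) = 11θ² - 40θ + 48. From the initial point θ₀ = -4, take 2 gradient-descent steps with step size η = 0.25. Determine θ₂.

E′(θ) = 22θ - 40
Step 1: E′(-4) = -128; θ₁ = -4 − 0.25·(-128) = 28
Step 2: E′(28) = 576; θ₂ = 28 − 0.25·576 = -116

-116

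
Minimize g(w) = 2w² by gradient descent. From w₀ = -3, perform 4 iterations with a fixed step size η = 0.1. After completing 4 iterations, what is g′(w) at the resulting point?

-1.5552

g′(w) = 4w
Step 1: g′(-3) = -12; w₁ = -3 − 0.1·(-12) = -1.8
Step 2: g′(-1.8) = -7.2; w₂ = -1.8 − 0.1·(-7.2) = -1.08
Step 3: g′(-1.08) = -4.32; w₃ = -1.08 − 0.1·(-4.32) = -0.648
Step 4: g′(-0.648) = -2.592; w₄ = -0.648 − 0.1·(-2.592) = -0.3888
g′(w) at (-0.3888) = -1.5552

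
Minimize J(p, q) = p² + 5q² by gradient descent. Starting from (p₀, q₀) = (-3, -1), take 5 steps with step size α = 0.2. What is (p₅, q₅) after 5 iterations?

(-0.23328, 1)

∇J = (2p, 10q)
(p₁, q₁) = (-3, -1) − 0.2·(-6, -10) = (-1.8, 1)
(p₂, q₂) = (-1.8, 1) − 0.2·(-3.6, 10) = (-1.08, -1)
(p₃, q₃) = (-1.08, -1) − 0.2·(-2.16, -10) = (-0.648, 1)
(p₄, q₄) = (-0.648, 1) − 0.2·(-1.296, 10) = (-0.3888, -1)
(p₅, q₅) = (-0.3888, -1) − 0.2·(-0.7776, -10) = (-0.23328, 1)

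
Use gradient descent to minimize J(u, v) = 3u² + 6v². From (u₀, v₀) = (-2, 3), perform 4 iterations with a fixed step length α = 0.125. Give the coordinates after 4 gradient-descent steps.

(-0.0078125, 0.1875)

∇J = (6u, 12v)
Step 1: at (-2, 3), ∇J = (-12, 36) → (-2, 3) − 0.125·(-12, 36) = (-0.5, -1.5)
Step 2: at (-0.5, -1.5), ∇J = (-3, -18) → (-0.5, -1.5) − 0.125·(-3, -18) = (-0.125, 0.75)
Step 3: at (-0.125, 0.75), ∇J = (-0.75, 9) → (-0.125, 0.75) − 0.125·(-0.75, 9) = (-0.03125, -0.375)
Step 4: at (-0.03125, -0.375), ∇J = (-0.1875, -4.5) → (-0.03125, -0.375) − 0.125·(-0.1875, -4.5) = (-0.0078125, 0.1875)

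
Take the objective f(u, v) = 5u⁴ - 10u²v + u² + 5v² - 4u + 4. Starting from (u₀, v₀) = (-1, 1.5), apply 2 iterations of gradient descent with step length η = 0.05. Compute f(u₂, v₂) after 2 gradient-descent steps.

∇f = (20u³ - 20uv + 2u - 4, -10u² + 10v)
Step 1: at (-1, 1.5), ∇f = (4, 5) → (-1, 1.5) − 0.05·(4, 5) = (-1.2, 1.25)
Step 2: at (-1.2, 1.25), ∇f = (-10.96, -1.9) → (-1.2, 1.25) − 0.05·(-10.96, -1.9) = (-0.652, 1.345)
f(-0.652, 1.345) = 11.26414725408

11.26414725408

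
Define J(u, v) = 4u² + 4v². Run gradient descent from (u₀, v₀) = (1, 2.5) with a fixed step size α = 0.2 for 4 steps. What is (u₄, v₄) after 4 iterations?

(0.1296, 0.324)

∇J = (8u, 8v)
(u₁, v₁) = (1, 2.5) − 0.2·(8, 20) = (-0.6, -1.5)
(u₂, v₂) = (-0.6, -1.5) − 0.2·(-4.8, -12) = (0.36, 0.9)
(u₃, v₃) = (0.36, 0.9) − 0.2·(2.88, 7.2) = (-0.216, -0.54)
(u₄, v₄) = (-0.216, -0.54) − 0.2·(-1.728, -4.32) = (0.1296, 0.324)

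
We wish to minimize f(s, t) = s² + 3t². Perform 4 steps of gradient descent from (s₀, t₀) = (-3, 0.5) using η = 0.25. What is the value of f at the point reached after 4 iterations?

∇f = (2s, 6t)
(s₁, t₁) = (-3, 0.5) − 0.25·(-6, 3) = (-1.5, -0.25)
(s₂, t₂) = (-1.5, -0.25) − 0.25·(-3, -1.5) = (-0.75, 0.125)
(s₃, t₃) = (-0.75, 0.125) − 0.25·(-1.5, 0.75) = (-0.375, -0.0625)
(s₄, t₄) = (-0.375, -0.0625) − 0.25·(-0.75, -0.375) = (-0.1875, 0.03125)
f(-0.1875, 0.03125) = 0.0380859375

0.0380859375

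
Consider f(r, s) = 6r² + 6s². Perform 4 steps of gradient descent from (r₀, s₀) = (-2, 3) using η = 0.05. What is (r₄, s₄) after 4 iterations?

∇f = (12r, 12s)
Step 1: at (-2, 3), ∇f = (-24, 36) → (-2, 3) − 0.05·(-24, 36) = (-0.8, 1.2)
Step 2: at (-0.8, 1.2), ∇f = (-9.6, 14.4) → (-0.8, 1.2) − 0.05·(-9.6, 14.4) = (-0.32, 0.48)
Step 3: at (-0.32, 0.48), ∇f = (-3.84, 5.76) → (-0.32, 0.48) − 0.05·(-3.84, 5.76) = (-0.128, 0.192)
Step 4: at (-0.128, 0.192), ∇f = (-1.536, 2.304) → (-0.128, 0.192) − 0.05·(-1.536, 2.304) = (-0.0512, 0.0768)

(-0.0512, 0.0768)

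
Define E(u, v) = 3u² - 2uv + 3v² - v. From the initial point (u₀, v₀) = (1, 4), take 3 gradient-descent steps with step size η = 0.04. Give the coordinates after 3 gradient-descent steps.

(1.018176, 2.047168)

∇E = (6u - 2v, -2u + 6v - 1)
(u₁, v₁) = (1, 4) − 0.04·(-2, 21) = (1.08, 3.16)
(u₂, v₂) = (1.08, 3.16) − 0.04·(0.16, 15.8) = (1.0736, 2.528)
(u₃, v₃) = (1.0736, 2.528) − 0.04·(1.3856, 12.0208) = (1.018176, 2.047168)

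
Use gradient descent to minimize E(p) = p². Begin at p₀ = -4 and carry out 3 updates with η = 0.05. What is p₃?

-2.916

E′(p) = 2p
p₁ = -4 − 0.05·(-8) = -3.6
p₂ = -3.6 − 0.05·(-7.2) = -3.24
p₃ = -3.24 − 0.05·(-6.48) = -2.916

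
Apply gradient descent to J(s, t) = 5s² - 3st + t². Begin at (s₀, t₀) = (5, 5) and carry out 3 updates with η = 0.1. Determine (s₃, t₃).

∇J = (10s - 3t, -3s + 2t)
Step 1: at (5, 5), ∇J = (35, -5) → (5, 5) − 0.1·(35, -5) = (1.5, 5.5)
Step 2: at (1.5, 5.5), ∇J = (-1.5, 6.5) → (1.5, 5.5) − 0.1·(-1.5, 6.5) = (1.65, 4.85)
Step 3: at (1.65, 4.85), ∇J = (1.95, 4.75) → (1.65, 4.85) − 0.1·(1.95, 4.75) = (1.455, 4.375)

(1.455, 4.375)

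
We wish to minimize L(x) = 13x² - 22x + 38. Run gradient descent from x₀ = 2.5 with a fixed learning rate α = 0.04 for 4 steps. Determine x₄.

0.84615808

L′(x) = 26x - 22
x₁ = 2.5 − 0.04·43 = 0.78
x₂ = 0.78 − 0.04·(-1.72) = 0.8488
x₃ = 0.8488 − 0.04·0.0688 = 0.846048
x₄ = 0.846048 − 0.04·(-0.002752) = 0.84615808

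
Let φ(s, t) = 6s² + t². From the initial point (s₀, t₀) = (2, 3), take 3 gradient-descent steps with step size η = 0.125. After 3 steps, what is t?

1.265625

∇φ = (12s, 2t)
(s₁, t₁) = (2, 3) − 0.125·(24, 6) = (-1, 2.25)
(s₂, t₂) = (-1, 2.25) − 0.125·(-12, 4.5) = (0.5, 1.6875)
(s₃, t₃) = (0.5, 1.6875) − 0.125·(6, 3.375) = (-0.25, 1.265625)
t = 1.265625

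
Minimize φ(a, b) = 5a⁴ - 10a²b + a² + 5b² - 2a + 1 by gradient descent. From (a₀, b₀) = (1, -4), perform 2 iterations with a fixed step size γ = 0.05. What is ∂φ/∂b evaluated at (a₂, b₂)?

-44150

∇φ = (20a³ - 20ab + 2a - 2, -10a² + 10b)
(a₁, b₁) = (1, -4) − 0.05·(100, -50) = (-4, -1.5)
(a₂, b₂) = (-4, -1.5) − 0.05·(-1410, -175) = (66.5, 7.25)
∂φ/∂b at (66.5, 7.25) = -44150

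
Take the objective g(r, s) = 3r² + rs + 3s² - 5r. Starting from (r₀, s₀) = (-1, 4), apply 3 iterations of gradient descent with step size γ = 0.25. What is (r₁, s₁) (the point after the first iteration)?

∇g = (6r + s - 5, r + 6s)
(r₁, s₁) = (-1, 4) − 0.25·(-7, 23) = (0.75, -1.75)

(0.75, -1.75)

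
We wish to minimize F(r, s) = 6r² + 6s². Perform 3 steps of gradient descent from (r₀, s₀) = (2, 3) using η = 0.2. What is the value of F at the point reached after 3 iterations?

587.303808

∇F = (12r, 12s)
Step 1: at (2, 3), ∇F = (24, 36) → (2, 3) − 0.2·(24, 36) = (-2.8, -4.2)
Step 2: at (-2.8, -4.2), ∇F = (-33.6, -50.4) → (-2.8, -4.2) − 0.2·(-33.6, -50.4) = (3.92, 5.88)
Step 3: at (3.92, 5.88), ∇F = (47.04, 70.56) → (3.92, 5.88) − 0.2·(47.04, 70.56) = (-5.488, -8.232)
F(-5.488, -8.232) = 587.303808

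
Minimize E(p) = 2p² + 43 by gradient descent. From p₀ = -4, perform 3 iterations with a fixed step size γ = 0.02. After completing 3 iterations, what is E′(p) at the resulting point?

-12.459008

E′(p) = 4p
p₁ = -4 − 0.02·(-16) = -3.68
p₂ = -3.68 − 0.02·(-14.72) = -3.3856
p₃ = -3.3856 − 0.02·(-13.5424) = -3.114752
E′(p) at (-3.114752) = -12.459008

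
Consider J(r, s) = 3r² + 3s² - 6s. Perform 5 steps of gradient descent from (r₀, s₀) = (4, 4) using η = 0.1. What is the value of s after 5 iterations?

1.03072

∇J = (6r, 6s - 6)
(r₁, s₁) = (4, 4) − 0.1·(24, 18) = (1.6, 2.2)
(r₂, s₂) = (1.6, 2.2) − 0.1·(9.6, 7.2) = (0.64, 1.48)
(r₃, s₃) = (0.64, 1.48) − 0.1·(3.84, 2.88) = (0.256, 1.192)
(r₄, s₄) = (0.256, 1.192) − 0.1·(1.536, 1.152) = (0.1024, 1.0768)
(r₅, s₅) = (0.1024, 1.0768) − 0.1·(0.6144, 0.4608) = (0.04096, 1.03072)
s = 1.03072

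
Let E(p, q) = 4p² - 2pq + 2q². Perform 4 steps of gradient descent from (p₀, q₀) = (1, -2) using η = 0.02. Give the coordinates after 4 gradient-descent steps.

∇E = (8p - 2q, -2p + 4q)
(p₁, q₁) = (1, -2) − 0.02·(12, -10) = (0.76, -1.8)
(p₂, q₂) = (0.76, -1.8) − 0.02·(9.68, -8.72) = (0.5664, -1.6256)
(p₃, q₃) = (0.5664, -1.6256) − 0.02·(7.7824, -7.6352) = (0.410752, -1.472896)
(p₄, q₄) = (0.410752, -1.472896) − 0.02·(6.231808, -6.713088) = (0.28611584, -1.33863424)

(0.28611584, -1.33863424)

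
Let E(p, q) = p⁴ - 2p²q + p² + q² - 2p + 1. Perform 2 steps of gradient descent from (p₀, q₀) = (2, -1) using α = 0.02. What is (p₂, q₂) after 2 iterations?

∇E = (4p³ - 4pq + 2p - 2, -2p² + 2q)
Step 1: at (2, -1), ∇E = (42, -10) → (2, -1) − 0.02·(42, -10) = (1.16, -0.8)
Step 2: at (1.16, -0.8), ∇E = (10.275584, -4.2912) → (1.16, -0.8) − 0.02·(10.275584, -4.2912) = (0.95448832, -0.714176)

(0.95448832, -0.714176)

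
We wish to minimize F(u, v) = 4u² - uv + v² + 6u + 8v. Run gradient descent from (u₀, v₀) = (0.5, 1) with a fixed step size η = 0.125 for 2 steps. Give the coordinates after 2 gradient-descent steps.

(-0.7734375, -1.21875)

∇F = (8u - v + 6, -u + 2v + 8)
Step 1: at (0.5, 1), ∇F = (9, 9.5) → (0.5, 1) − 0.125·(9, 9.5) = (-0.625, -0.1875)
Step 2: at (-0.625, -0.1875), ∇F = (1.1875, 8.25) → (-0.625, -0.1875) − 0.125·(1.1875, 8.25) = (-0.7734375, -1.21875)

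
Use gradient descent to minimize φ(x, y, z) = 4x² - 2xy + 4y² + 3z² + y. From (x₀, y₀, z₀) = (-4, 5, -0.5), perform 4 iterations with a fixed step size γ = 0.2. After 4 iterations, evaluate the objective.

∇φ = (8x - 2y, -2x + 8y + 1, 6z)
Step 1: at (-4, 5, -0.5), ∇φ = (-42, 49, -3) → (-4, 5, -0.5) − 0.2·(-42, 49, -3) = (4.4, -4.8, 0.1)
Step 2: at (4.4, -4.8, 0.1), ∇φ = (44.8, -46.2, 0.6) → (4.4, -4.8, 0.1) − 0.2·(44.8, -46.2, 0.6) = (-4.56, 4.44, -0.02)
Step 3: at (-4.56, 4.44, -0.02), ∇φ = (-45.36, 45.64, -0.12) → (-4.56, 4.44, -0.02) − 0.2·(-45.36, 45.64, -0.12) = (4.512, -4.688, 0.004)
Step 4: at (4.512, -4.688, 0.004), ∇φ = (45.472, -45.528, 0.024) → (4.512, -4.688, 0.004) − 0.2·(45.472, -45.528, 0.024) = (-4.5824, 4.4176, -0.0008)
φ(-4.5824, 4.4176, -0.0008) = 206.95834048

206.95834048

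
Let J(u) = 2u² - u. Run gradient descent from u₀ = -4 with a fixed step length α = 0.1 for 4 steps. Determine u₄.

-0.3008

J′(u) = 4u - 1
Step 1: J′(-4) = -17; u₁ = -4 − 0.1·(-17) = -2.3
Step 2: J′(-2.3) = -10.2; u₂ = -2.3 − 0.1·(-10.2) = -1.28
Step 3: J′(-1.28) = -6.12; u₃ = -1.28 − 0.1·(-6.12) = -0.668
Step 4: J′(-0.668) = -3.672; u₄ = -0.668 − 0.1·(-3.672) = -0.3008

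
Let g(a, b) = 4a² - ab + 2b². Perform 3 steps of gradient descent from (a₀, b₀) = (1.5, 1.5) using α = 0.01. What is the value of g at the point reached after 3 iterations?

7.92621196481025

∇g = (8a - b, -a + 4b)
(a₁, b₁) = (1.5, 1.5) − 0.01·(10.5, 4.5) = (1.395, 1.455)
(a₂, b₂) = (1.395, 1.455) − 0.01·(9.705, 4.425) = (1.29795, 1.41075)
(a₃, b₃) = (1.29795, 1.41075) − 0.01·(8.97285, 4.34505) = (1.2082215, 1.3672995)
g(1.2082215, 1.3672995) = 7.92621196481025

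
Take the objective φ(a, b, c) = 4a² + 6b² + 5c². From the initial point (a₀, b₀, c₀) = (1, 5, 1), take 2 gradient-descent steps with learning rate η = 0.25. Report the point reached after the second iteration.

∇φ = (8a, 12b, 10c)
(a₁, b₁, c₁) = (1, 5, 1) − 0.25·(8, 60, 10) = (-1, -10, -1.5)
(a₂, b₂, c₂) = (-1, -10, -1.5) − 0.25·(-8, -120, -15) = (1, 20, 2.25)

(1, 20, 2.25)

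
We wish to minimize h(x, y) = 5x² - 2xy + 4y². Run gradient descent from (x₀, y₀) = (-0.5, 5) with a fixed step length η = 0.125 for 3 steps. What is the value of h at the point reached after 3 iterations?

0.23028564453125

∇h = (10x - 2y, -2x + 8y)
Step 1: at (-0.5, 5), ∇h = (-15, 41) → (-0.5, 5) − 0.125·(-15, 41) = (1.375, -0.125)
Step 2: at (1.375, -0.125), ∇h = (14, -3.75) → (1.375, -0.125) − 0.125·(14, -3.75) = (-0.375, 0.34375)
Step 3: at (-0.375, 0.34375), ∇h = (-4.4375, 3.5) → (-0.375, 0.34375) − 0.125·(-4.4375, 3.5) = (0.1796875, -0.09375)
h(0.1796875, -0.09375) = 0.23028564453125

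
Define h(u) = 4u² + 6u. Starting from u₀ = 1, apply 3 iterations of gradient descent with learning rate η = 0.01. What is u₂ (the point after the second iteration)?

h′(u) = 8u + 6
u₁ = 1 − 0.01·14 = 0.86
u₂ = 0.86 − 0.01·12.88 = 0.7312

0.7312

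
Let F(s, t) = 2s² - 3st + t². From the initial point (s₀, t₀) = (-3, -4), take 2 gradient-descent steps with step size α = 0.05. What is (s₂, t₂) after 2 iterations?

∇F = (4s - 3t, -3s + 2t)
(s₁, t₁) = (-3, -4) − 0.05·(0, 1) = (-3, -4.05)
(s₂, t₂) = (-3, -4.05) − 0.05·(0.15, 0.9) = (-3.0075, -4.095)

(-3.0075, -4.095)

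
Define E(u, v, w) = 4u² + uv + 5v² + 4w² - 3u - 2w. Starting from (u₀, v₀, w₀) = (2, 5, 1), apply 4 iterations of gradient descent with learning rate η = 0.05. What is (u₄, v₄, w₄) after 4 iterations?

∇E = (8u + v - 3, u + 10v, 8w - 2)
(u₁, v₁, w₁) = (2, 5, 1) − 0.05·(18, 52, 6) = (1.1, 2.4, 0.7)
(u₂, v₂, w₂) = (1.1, 2.4, 0.7) − 0.05·(8.2, 25.1, 3.6) = (0.69, 1.145, 0.52)
(u₃, v₃, w₃) = (0.69, 1.145, 0.52) − 0.05·(3.665, 12.14, 2.16) = (0.50675, 0.538, 0.412)
(u₄, v₄, w₄) = (0.50675, 0.538, 0.412) − 0.05·(1.592, 5.88675, 1.296) = (0.42715, 0.2436625, 0.3472)

(0.42715, 0.2436625, 0.3472)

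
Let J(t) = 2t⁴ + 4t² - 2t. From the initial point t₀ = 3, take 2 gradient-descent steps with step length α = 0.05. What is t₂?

276.7476

J′(t) = 8t³ + 8t - 2
Step 1: J′(3) = 238; t₁ = 3 − 0.05·238 = -8.9
Step 2: J′(-8.9) = -5712.952; t₂ = -8.9 − 0.05·(-5712.952) = 276.7476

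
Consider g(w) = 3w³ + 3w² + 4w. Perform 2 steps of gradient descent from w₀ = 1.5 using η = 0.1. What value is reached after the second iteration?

-4.1275625

g′(w) = 9w² + 6w + 4
w₁ = 1.5 − 0.1·33.25 = -1.825
w₂ = -1.825 − 0.1·23.025625 = -4.1275625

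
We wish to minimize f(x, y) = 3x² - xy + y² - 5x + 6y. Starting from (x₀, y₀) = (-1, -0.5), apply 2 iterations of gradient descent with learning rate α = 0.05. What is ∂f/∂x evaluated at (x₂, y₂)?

∇f = (6x - y - 5, -x + 2y + 6)
Step 1: at (-1, -0.5), ∇f = (-10.5, 6) → (-1, -0.5) − 0.05·(-10.5, 6) = (-0.475, -0.8)
Step 2: at (-0.475, -0.8), ∇f = (-7.05, 4.875) → (-0.475, -0.8) − 0.05·(-7.05, 4.875) = (-0.1225, -1.04375)
∂f/∂x at (-0.1225, -1.04375) = -4.69125

-4.69125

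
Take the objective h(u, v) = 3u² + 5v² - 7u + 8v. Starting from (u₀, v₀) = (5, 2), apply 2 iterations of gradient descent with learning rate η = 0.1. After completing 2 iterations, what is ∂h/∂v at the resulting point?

∇h = (6u - 7, 10v + 8)
(u₁, v₁) = (5, 2) − 0.1·(23, 28) = (2.7, -0.8)
(u₂, v₂) = (2.7, -0.8) − 0.1·(9.2, 0) = (1.78, -0.8)
∂h/∂v at (1.78, -0.8) = 0

0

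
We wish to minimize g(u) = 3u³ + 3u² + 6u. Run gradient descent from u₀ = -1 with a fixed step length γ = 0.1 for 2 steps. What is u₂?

-4.609

g′(u) = 9u² + 6u + 6
Step 1: g′(-1) = 9; u₁ = -1 − 0.1·9 = -1.9
Step 2: g′(-1.9) = 27.09; u₂ = -1.9 − 0.1·27.09 = -4.609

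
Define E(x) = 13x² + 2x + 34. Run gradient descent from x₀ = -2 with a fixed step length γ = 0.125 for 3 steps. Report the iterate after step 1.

E′(x) = 26x + 2
x₁ = -2 − 0.125·(-50) = 4.25

4.25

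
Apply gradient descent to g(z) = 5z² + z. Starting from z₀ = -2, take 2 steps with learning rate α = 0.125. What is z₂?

g′(z) = 10z + 1
z₁ = -2 − 0.125·(-19) = 0.375
z₂ = 0.375 − 0.125·4.75 = -0.21875

-0.21875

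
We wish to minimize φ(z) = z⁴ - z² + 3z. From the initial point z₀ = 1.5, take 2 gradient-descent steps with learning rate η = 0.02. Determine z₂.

φ′(z) = 4z³ - 2z + 3
Step 1: φ′(1.5) = 13.5; z₁ = 1.5 − 0.02·13.5 = 1.23
Step 2: φ′(1.23) = 7.983468; z₂ = 1.23 − 0.02·7.983468 = 1.07033064

1.07033064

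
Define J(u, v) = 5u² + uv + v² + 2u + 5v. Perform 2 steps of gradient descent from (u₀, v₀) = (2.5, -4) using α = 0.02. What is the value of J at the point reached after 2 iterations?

6.59355348

∇J = (10u + v + 2, u + 2v + 5)
(u₁, v₁) = (2.5, -4) − 0.02·(23, -0.5) = (2.04, -3.99)
(u₂, v₂) = (2.04, -3.99) − 0.02·(18.41, -0.94) = (1.6718, -3.9712)
J(1.6718, -3.9712) = 6.59355348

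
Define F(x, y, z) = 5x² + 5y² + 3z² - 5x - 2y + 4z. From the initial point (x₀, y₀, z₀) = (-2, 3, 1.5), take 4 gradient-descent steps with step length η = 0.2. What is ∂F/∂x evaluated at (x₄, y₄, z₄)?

∇F = (10x - 5, 10y - 2, 6z + 4)
Step 1: at (-2, 3, 1.5), ∇F = (-25, 28, 13) → (-2, 3, 1.5) − 0.2·(-25, 28, 13) = (3, -2.6, -1.1)
Step 2: at (3, -2.6, -1.1), ∇F = (25, -28, -2.6) → (3, -2.6, -1.1) − 0.2·(25, -28, -2.6) = (-2, 3, -0.58)
Step 3: at (-2, 3, -0.58), ∇F = (-25, 28, 0.52) → (-2, 3, -0.58) − 0.2·(-25, 28, 0.52) = (3, -2.6, -0.684)
Step 4: at (3, -2.6, -0.684), ∇F = (25, -28, -0.104) → (3, -2.6, -0.684) − 0.2·(25, -28, -0.104) = (-2, 3, -0.6632)
∂F/∂x at (-2, 3, -0.6632) = -25

-25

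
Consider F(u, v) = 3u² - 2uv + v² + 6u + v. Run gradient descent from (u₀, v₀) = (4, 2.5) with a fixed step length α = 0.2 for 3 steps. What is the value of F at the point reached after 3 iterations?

∇F = (6u - 2v + 6, -2u + 2v + 1)
Step 1: at (4, 2.5), ∇F = (25, -2) → (4, 2.5) − 0.2·(25, -2) = (-1, 2.9)
Step 2: at (-1, 2.9), ∇F = (-5.8, 8.8) → (-1, 2.9) − 0.2·(-5.8, 8.8) = (0.16, 1.14)
Step 3: at (0.16, 1.14), ∇F = (4.68, 2.96) → (0.16, 1.14) − 0.2·(4.68, 2.96) = (-0.776, 0.548)
F(-0.776, 0.548) = -1.150672

-1.150672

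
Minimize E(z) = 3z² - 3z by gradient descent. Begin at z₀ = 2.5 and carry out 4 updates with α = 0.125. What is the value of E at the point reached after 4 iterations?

-0.74981689453125

E′(z) = 6z - 3
z₁ = 2.5 − 0.125·12 = 1
z₂ = 1 − 0.125·3 = 0.625
z₃ = 0.625 − 0.125·0.75 = 0.53125
z₄ = 0.53125 − 0.125·0.1875 = 0.5078125
E(0.5078125) = -0.74981689453125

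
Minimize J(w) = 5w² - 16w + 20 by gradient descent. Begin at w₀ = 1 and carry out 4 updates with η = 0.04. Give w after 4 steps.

1.52224

J′(w) = 10w - 16
w₁ = 1 − 0.04·(-6) = 1.24
w₂ = 1.24 − 0.04·(-3.6) = 1.384
w₃ = 1.384 − 0.04·(-2.16) = 1.4704
w₄ = 1.4704 − 0.04·(-1.296) = 1.52224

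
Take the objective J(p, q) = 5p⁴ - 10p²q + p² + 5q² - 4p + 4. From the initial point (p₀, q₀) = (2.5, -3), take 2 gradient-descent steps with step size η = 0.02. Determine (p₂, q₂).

∇J = (20p³ - 20pq + 2p - 4, -10p² + 10q)
Step 1: at (2.5, -3), ∇J = (463.5, -92.5) → (2.5, -3) − 0.02·(463.5, -92.5) = (-6.77, -1.15)
Step 2: at (-6.77, -1.15), ∇J = (-6379.02466, -469.829) → (-6.77, -1.15) − 0.02·(-6379.02466, -469.829) = (120.8104932, 8.24658)

(120.8104932, 8.24658)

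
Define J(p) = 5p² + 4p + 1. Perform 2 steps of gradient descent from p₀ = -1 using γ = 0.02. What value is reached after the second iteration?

-0.784

J′(p) = 10p + 4
Step 1: J′(-1) = -6; p₁ = -1 − 0.02·(-6) = -0.88
Step 2: J′(-0.88) = -4.8; p₂ = -0.88 − 0.02·(-4.8) = -0.784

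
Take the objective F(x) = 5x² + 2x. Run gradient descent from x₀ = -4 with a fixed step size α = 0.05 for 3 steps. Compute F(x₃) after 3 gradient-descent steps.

0.928125

F′(x) = 10x + 2
x₁ = -4 − 0.05·(-38) = -2.1
x₂ = -2.1 − 0.05·(-19) = -1.15
x₃ = -1.15 − 0.05·(-9.5) = -0.675
F(-0.675) = 0.928125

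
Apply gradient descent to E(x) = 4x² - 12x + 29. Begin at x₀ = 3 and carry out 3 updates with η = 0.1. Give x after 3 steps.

E′(x) = 8x - 12
Step 1: E′(3) = 12; x₁ = 3 − 0.1·12 = 1.8
Step 2: E′(1.8) = 2.4; x₂ = 1.8 − 0.1·2.4 = 1.56
Step 3: E′(1.56) = 0.48; x₃ = 1.56 − 0.1·0.48 = 1.512

1.512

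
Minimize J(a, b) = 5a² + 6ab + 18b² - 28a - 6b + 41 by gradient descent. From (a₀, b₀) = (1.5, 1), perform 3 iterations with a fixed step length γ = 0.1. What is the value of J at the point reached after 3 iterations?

7455.27528

∇J = (10a + 6b - 28, 6a + 36b - 6)
(a₁, b₁) = (1.5, 1) − 0.1·(-7, 39) = (2.2, -2.9)
(a₂, b₂) = (2.2, -2.9) − 0.1·(-23.4, -97.2) = (4.54, 6.82)
(a₃, b₃) = (4.54, 6.82) − 0.1·(58.32, 266.76) = (-1.292, -19.856)
J(-1.292, -19.856) = 7455.27528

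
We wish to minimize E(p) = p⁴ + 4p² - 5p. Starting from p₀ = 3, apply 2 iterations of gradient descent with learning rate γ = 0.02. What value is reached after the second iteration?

E′(p) = 4p³ + 8p - 5
p₁ = 3 − 0.02·127 = 0.46
p₂ = 0.46 − 0.02·(-0.930656) = 0.47861312

0.47861312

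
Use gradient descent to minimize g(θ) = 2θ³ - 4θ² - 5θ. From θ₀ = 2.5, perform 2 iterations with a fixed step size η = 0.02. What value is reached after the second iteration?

g′(θ) = 6θ² - 8θ - 5
θ₁ = 2.5 − 0.02·12.5 = 2.25
θ₂ = 2.25 − 0.02·7.375 = 2.1025

2.1025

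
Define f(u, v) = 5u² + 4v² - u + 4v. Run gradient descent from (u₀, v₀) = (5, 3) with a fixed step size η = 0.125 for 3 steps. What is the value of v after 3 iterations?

-0.5

∇f = (10u - 1, 8v + 4)
(u₁, v₁) = (5, 3) − 0.125·(49, 28) = (-1.125, -0.5)
(u₂, v₂) = (-1.125, -0.5) − 0.125·(-12.25, 0) = (0.40625, -0.5)
(u₃, v₃) = (0.40625, -0.5) − 0.125·(3.0625, 0) = (0.0234375, -0.5)
v = -0.5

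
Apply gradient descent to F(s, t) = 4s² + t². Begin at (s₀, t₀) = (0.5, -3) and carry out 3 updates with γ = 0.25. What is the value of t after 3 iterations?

∇F = (8s, 2t)
Step 1: at (0.5, -3), ∇F = (4, -6) → (0.5, -3) − 0.25·(4, -6) = (-0.5, -1.5)
Step 2: at (-0.5, -1.5), ∇F = (-4, -3) → (-0.5, -1.5) − 0.25·(-4, -3) = (0.5, -0.75)
Step 3: at (0.5, -0.75), ∇F = (4, -1.5) → (0.5, -0.75) − 0.25·(4, -1.5) = (-0.5, -0.375)
t = -0.375

-0.375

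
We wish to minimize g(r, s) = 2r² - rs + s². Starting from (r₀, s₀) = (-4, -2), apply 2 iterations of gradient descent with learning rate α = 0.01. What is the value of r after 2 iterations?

-3.7256

∇g = (4r - s, -r + 2s)
Step 1: at (-4, -2), ∇g = (-14, 0) → (-4, -2) − 0.01·(-14, 0) = (-3.86, -2)
Step 2: at (-3.86, -2), ∇g = (-13.44, -0.14) → (-3.86, -2) − 0.01·(-13.44, -0.14) = (-3.7256, -1.9986)
r = -3.7256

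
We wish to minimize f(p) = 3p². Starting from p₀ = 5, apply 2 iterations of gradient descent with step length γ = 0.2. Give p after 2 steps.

0.2

f′(p) = 6p
p₁ = 5 − 0.2·30 = -1
p₂ = -1 − 0.2·(-6) = 0.2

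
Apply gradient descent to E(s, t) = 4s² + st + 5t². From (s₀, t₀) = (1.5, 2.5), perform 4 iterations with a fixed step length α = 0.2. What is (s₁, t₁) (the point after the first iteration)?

(-1.4, -2.8)

∇E = (8s + t, s + 10t)
Step 1: at (1.5, 2.5), ∇E = (14.5, 26.5) → (1.5, 2.5) − 0.2·(14.5, 26.5) = (-1.4, -2.8)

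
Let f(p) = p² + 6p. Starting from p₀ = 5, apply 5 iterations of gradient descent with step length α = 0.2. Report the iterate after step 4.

-1.9632

f′(p) = 2p + 6
p₁ = 5 − 0.2·16 = 1.8
p₂ = 1.8 − 0.2·9.6 = -0.12
p₃ = -0.12 − 0.2·5.76 = -1.272
p₄ = -1.272 − 0.2·3.456 = -1.9632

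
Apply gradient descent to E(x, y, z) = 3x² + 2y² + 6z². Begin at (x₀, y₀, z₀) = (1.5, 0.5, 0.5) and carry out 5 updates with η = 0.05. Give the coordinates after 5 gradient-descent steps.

(0.252105, 0.16384, 0.00512)

∇E = (6x, 4y, 12z)
Step 1: at (1.5, 0.5, 0.5), ∇E = (9, 2, 6) → (1.5, 0.5, 0.5) − 0.05·(9, 2, 6) = (1.05, 0.4, 0.2)
Step 2: at (1.05, 0.4, 0.2), ∇E = (6.3, 1.6, 2.4) → (1.05, 0.4, 0.2) − 0.05·(6.3, 1.6, 2.4) = (0.735, 0.32, 0.08)
Step 3: at (0.735, 0.32, 0.08), ∇E = (4.41, 1.28, 0.96) → (0.735, 0.32, 0.08) − 0.05·(4.41, 1.28, 0.96) = (0.5145, 0.256, 0.032)
Step 4: at (0.5145, 0.256, 0.032), ∇E = (3.087, 1.024, 0.384) → (0.5145, 0.256, 0.032) − 0.05·(3.087, 1.024, 0.384) = (0.36015, 0.2048, 0.0128)
Step 5: at (0.36015, 0.2048, 0.0128), ∇E = (2.1609, 0.8192, 0.1536) → (0.36015, 0.2048, 0.0128) − 0.05·(2.1609, 0.8192, 0.1536) = (0.252105, 0.16384, 0.00512)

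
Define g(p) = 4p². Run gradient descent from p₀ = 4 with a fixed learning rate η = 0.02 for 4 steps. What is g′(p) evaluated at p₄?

15.93188352

g′(p) = 8p
p₁ = 4 − 0.02·32 = 3.36
p₂ = 3.36 − 0.02·26.88 = 2.8224
p₃ = 2.8224 − 0.02·22.5792 = 2.370816
p₄ = 2.370816 − 0.02·18.966528 = 1.99148544
g′(p) at (1.99148544) = 15.93188352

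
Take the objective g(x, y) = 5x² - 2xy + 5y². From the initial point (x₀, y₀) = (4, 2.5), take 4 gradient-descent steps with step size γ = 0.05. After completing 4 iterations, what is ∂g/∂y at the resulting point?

∇g = (10x - 2y, -2x + 10y)
Step 1: at (4, 2.5), ∇g = (35, 17) → (4, 2.5) − 0.05·(35, 17) = (2.25, 1.65)
Step 2: at (2.25, 1.65), ∇g = (19.2, 12) → (2.25, 1.65) − 0.05·(19.2, 12) = (1.29, 1.05)
Step 3: at (1.29, 1.05), ∇g = (10.8, 7.92) → (1.29, 1.05) − 0.05·(10.8, 7.92) = (0.75, 0.654)
Step 4: at (0.75, 0.654), ∇g = (6.192, 5.04) → (0.75, 0.654) − 0.05·(6.192, 5.04) = (0.4404, 0.402)
∂g/∂y at (0.4404, 0.402) = 3.1392

3.1392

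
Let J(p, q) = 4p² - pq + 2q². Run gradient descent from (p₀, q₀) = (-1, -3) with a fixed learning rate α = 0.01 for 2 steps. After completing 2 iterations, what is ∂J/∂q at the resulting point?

∇J = (8p - q, -p + 4q)
Step 1: at (-1, -3), ∇J = (-5, -11) → (-1, -3) − 0.01·(-5, -11) = (-0.95, -2.89)
Step 2: at (-0.95, -2.89), ∇J = (-4.71, -10.61) → (-0.95, -2.89) − 0.01·(-4.71, -10.61) = (-0.9029, -2.7839)
∂J/∂q at (-0.9029, -2.7839) = -10.2327

-10.2327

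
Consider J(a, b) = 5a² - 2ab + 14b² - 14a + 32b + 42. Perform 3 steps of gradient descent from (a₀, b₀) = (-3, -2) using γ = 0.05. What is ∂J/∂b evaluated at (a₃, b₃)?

0.326

∇J = (10a - 2b - 14, -2a + 28b + 32)
Step 1: at (-3, -2), ∇J = (-40, -18) → (-3, -2) − 0.05·(-40, -18) = (-1, -1.1)
Step 2: at (-1, -1.1), ∇J = (-21.8, 3.2) → (-1, -1.1) − 0.05·(-21.8, 3.2) = (0.09, -1.26)
Step 3: at (0.09, -1.26), ∇J = (-10.58, -3.46) → (0.09, -1.26) − 0.05·(-10.58, -3.46) = (0.619, -1.087)
∂J/∂b at (0.619, -1.087) = 0.326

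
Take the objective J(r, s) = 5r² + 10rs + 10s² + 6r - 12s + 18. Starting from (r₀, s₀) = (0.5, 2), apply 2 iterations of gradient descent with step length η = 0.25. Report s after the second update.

∇J = (10r + 10s + 6, 10r + 20s - 12)
(r₁, s₁) = (0.5, 2) − 0.25·(31, 33) = (-7.25, -6.25)
(r₂, s₂) = (-7.25, -6.25) − 0.25·(-129, -209.5) = (25, 46.125)
s = 46.125

46.125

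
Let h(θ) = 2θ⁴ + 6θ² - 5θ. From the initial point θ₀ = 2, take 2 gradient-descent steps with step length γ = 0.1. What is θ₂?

201.7976

h′(θ) = 8θ³ + 12θ - 5
θ₁ = 2 − 0.1·83 = -6.3
θ₂ = -6.3 − 0.1·(-2080.976) = 201.7976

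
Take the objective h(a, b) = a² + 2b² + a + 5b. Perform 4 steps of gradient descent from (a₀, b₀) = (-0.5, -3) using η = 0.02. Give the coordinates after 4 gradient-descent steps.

∇h = (2a + 1, 4b + 5)
(a₁, b₁) = (-0.5, -3) − 0.02·(0, -7) = (-0.5, -2.86)
(a₂, b₂) = (-0.5, -2.86) − 0.02·(0, -6.44) = (-0.5, -2.7312)
(a₃, b₃) = (-0.5, -2.7312) − 0.02·(0, -5.9248) = (-0.5, -2.612704)
(a₄, b₄) = (-0.5, -2.612704) − 0.02·(0, -5.450816) = (-0.5, -2.50368768)

(-0.5, -2.50368768)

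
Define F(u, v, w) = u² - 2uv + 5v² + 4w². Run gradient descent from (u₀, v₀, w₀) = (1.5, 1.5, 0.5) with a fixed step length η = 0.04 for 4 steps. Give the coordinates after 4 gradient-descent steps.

(1.33546368, 0.44593536, 0.10690688)

∇F = (2u - 2v, -2u + 10v, 8w)
(u₁, v₁, w₁) = (1.5, 1.5, 0.5) − 0.04·(0, 12, 4) = (1.5, 1.02, 0.34)
(u₂, v₂, w₂) = (1.5, 1.02, 0.34) − 0.04·(0.96, 7.2, 2.72) = (1.4616, 0.732, 0.2312)
(u₃, v₃, w₃) = (1.4616, 0.732, 0.2312) − 0.04·(1.4592, 4.3968, 1.8496) = (1.403232, 0.556128, 0.157216)
(u₄, v₄, w₄) = (1.403232, 0.556128, 0.157216) − 0.04·(1.694208, 2.754816, 1.257728) = (1.33546368, 0.44593536, 0.10690688)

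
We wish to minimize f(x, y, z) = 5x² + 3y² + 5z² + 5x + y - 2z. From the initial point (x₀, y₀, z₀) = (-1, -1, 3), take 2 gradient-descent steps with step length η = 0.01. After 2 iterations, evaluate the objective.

26.632472

∇f = (10x + 5, 6y + 1, 10z - 2)
(x₁, y₁, z₁) = (-1, -1, 3) − 0.01·(-5, -5, 28) = (-0.95, -0.95, 2.72)
(x₂, y₂, z₂) = (-0.95, -0.95, 2.72) − 0.01·(-4.5, -4.7, 25.2) = (-0.905, -0.903, 2.468)
f(-0.905, -0.903, 2.468) = 26.632472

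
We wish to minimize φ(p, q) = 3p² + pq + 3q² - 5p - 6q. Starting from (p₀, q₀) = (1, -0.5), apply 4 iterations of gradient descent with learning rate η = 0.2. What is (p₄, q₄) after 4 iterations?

∇φ = (6p + q - 5, p + 6q - 6)
Step 1: at (1, -0.5), ∇φ = (0.5, -8) → (1, -0.5) − 0.2·(0.5, -8) = (0.9, 1.1)
Step 2: at (0.9, 1.1), ∇φ = (1.5, 1.5) → (0.9, 1.1) − 0.2·(1.5, 1.5) = (0.6, 0.8)
Step 3: at (0.6, 0.8), ∇φ = (-0.6, -0.6) → (0.6, 0.8) − 0.2·(-0.6, -0.6) = (0.72, 0.92)
Step 4: at (0.72, 0.92), ∇φ = (0.24, 0.24) → (0.72, 0.92) − 0.2·(0.24, 0.24) = (0.672, 0.872)

(0.672, 0.872)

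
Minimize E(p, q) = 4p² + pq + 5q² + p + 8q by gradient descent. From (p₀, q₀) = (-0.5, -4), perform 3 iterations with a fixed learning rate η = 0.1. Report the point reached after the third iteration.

∇E = (8p + q + 1, p + 10q + 8)
Step 1: at (-0.5, -4), ∇E = (-7, -32.5) → (-0.5, -4) − 0.1·(-7, -32.5) = (0.2, -0.75)
Step 2: at (0.2, -0.75), ∇E = (1.85, 0.7) → (0.2, -0.75) − 0.1·(1.85, 0.7) = (0.015, -0.82)
Step 3: at (0.015, -0.82), ∇E = (0.3, -0.185) → (0.015, -0.82) − 0.1·(0.3, -0.185) = (-0.015, -0.8015)

(-0.015, -0.8015)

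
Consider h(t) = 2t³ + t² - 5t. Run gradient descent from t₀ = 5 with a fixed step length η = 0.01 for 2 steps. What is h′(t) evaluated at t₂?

44.721343535

h′(t) = 6t² + 2t - 5
Step 1: h′(5) = 155; t₁ = 5 − 0.01·155 = 3.45
Step 2: h′(3.45) = 73.315; t₂ = 3.45 − 0.01·73.315 = 2.71685
h′(t) at (2.71685) = 44.721343535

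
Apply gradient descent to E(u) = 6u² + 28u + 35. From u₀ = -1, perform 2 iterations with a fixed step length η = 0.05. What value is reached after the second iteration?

E′(u) = 12u + 28
u₁ = -1 − 0.05·16 = -1.8
u₂ = -1.8 − 0.05·6.4 = -2.12

-2.12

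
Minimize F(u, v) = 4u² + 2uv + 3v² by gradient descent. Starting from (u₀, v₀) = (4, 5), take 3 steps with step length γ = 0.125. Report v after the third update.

0.109375

∇F = (8u + 2v, 2u + 6v)
Step 1: at (4, 5), ∇F = (42, 38) → (4, 5) − 0.125·(42, 38) = (-1.25, 0.25)
Step 2: at (-1.25, 0.25), ∇F = (-9.5, -1) → (-1.25, 0.25) − 0.125·(-9.5, -1) = (-0.0625, 0.375)
Step 3: at (-0.0625, 0.375), ∇F = (0.25, 2.125) → (-0.0625, 0.375) − 0.125·(0.25, 2.125) = (-0.09375, 0.109375)
v = 0.109375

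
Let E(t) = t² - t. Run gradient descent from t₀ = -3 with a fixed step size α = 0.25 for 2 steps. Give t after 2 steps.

-0.375

E′(t) = 2t - 1
t₁ = -3 − 0.25·(-7) = -1.25
t₂ = -1.25 − 0.25·(-3.5) = -0.375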